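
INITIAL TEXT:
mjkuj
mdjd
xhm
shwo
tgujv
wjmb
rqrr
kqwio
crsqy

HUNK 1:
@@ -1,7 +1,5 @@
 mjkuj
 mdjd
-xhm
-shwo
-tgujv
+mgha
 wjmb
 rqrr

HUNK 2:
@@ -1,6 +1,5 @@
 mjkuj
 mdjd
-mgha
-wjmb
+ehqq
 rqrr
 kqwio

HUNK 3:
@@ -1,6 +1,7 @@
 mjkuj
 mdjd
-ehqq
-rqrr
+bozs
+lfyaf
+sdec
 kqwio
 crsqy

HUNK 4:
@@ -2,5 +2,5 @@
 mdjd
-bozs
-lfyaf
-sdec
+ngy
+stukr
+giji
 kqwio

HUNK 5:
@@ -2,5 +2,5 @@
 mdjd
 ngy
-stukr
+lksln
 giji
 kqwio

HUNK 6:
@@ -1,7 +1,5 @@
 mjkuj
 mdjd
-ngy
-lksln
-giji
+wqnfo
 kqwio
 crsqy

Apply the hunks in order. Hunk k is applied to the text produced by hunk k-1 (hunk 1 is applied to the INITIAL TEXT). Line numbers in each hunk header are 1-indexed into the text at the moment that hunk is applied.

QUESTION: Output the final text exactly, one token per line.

Hunk 1: at line 1 remove [xhm,shwo,tgujv] add [mgha] -> 7 lines: mjkuj mdjd mgha wjmb rqrr kqwio crsqy
Hunk 2: at line 1 remove [mgha,wjmb] add [ehqq] -> 6 lines: mjkuj mdjd ehqq rqrr kqwio crsqy
Hunk 3: at line 1 remove [ehqq,rqrr] add [bozs,lfyaf,sdec] -> 7 lines: mjkuj mdjd bozs lfyaf sdec kqwio crsqy
Hunk 4: at line 2 remove [bozs,lfyaf,sdec] add [ngy,stukr,giji] -> 7 lines: mjkuj mdjd ngy stukr giji kqwio crsqy
Hunk 5: at line 2 remove [stukr] add [lksln] -> 7 lines: mjkuj mdjd ngy lksln giji kqwio crsqy
Hunk 6: at line 1 remove [ngy,lksln,giji] add [wqnfo] -> 5 lines: mjkuj mdjd wqnfo kqwio crsqy

Answer: mjkuj
mdjd
wqnfo
kqwio
crsqy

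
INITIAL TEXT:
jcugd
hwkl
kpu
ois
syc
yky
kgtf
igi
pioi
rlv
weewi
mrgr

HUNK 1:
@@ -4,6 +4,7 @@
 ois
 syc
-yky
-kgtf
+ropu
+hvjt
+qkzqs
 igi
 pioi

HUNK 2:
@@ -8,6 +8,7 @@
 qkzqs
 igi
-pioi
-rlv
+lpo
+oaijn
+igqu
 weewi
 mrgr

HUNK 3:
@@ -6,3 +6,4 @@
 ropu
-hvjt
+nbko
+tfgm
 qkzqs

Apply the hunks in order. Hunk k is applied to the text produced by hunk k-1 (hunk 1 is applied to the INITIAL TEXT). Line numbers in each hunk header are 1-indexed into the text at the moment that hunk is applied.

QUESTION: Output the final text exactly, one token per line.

Answer: jcugd
hwkl
kpu
ois
syc
ropu
nbko
tfgm
qkzqs
igi
lpo
oaijn
igqu
weewi
mrgr

Derivation:
Hunk 1: at line 4 remove [yky,kgtf] add [ropu,hvjt,qkzqs] -> 13 lines: jcugd hwkl kpu ois syc ropu hvjt qkzqs igi pioi rlv weewi mrgr
Hunk 2: at line 8 remove [pioi,rlv] add [lpo,oaijn,igqu] -> 14 lines: jcugd hwkl kpu ois syc ropu hvjt qkzqs igi lpo oaijn igqu weewi mrgr
Hunk 3: at line 6 remove [hvjt] add [nbko,tfgm] -> 15 lines: jcugd hwkl kpu ois syc ropu nbko tfgm qkzqs igi lpo oaijn igqu weewi mrgr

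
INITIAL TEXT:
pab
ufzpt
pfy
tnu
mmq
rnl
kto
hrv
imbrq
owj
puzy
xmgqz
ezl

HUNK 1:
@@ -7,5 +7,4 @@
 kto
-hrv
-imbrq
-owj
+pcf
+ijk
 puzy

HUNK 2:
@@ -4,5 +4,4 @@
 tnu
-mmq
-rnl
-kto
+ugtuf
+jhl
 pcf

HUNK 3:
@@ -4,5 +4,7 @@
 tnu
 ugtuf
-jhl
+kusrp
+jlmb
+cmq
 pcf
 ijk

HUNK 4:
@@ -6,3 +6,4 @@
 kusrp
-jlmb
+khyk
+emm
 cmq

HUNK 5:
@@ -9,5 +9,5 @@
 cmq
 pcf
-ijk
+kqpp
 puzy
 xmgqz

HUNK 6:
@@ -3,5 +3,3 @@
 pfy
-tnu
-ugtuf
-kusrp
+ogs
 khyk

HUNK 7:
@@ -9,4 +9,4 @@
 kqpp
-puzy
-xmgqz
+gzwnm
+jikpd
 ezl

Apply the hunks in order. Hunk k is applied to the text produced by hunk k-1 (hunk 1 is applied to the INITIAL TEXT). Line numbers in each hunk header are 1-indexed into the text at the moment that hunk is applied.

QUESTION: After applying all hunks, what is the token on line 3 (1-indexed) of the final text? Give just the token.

Hunk 1: at line 7 remove [hrv,imbrq,owj] add [pcf,ijk] -> 12 lines: pab ufzpt pfy tnu mmq rnl kto pcf ijk puzy xmgqz ezl
Hunk 2: at line 4 remove [mmq,rnl,kto] add [ugtuf,jhl] -> 11 lines: pab ufzpt pfy tnu ugtuf jhl pcf ijk puzy xmgqz ezl
Hunk 3: at line 4 remove [jhl] add [kusrp,jlmb,cmq] -> 13 lines: pab ufzpt pfy tnu ugtuf kusrp jlmb cmq pcf ijk puzy xmgqz ezl
Hunk 4: at line 6 remove [jlmb] add [khyk,emm] -> 14 lines: pab ufzpt pfy tnu ugtuf kusrp khyk emm cmq pcf ijk puzy xmgqz ezl
Hunk 5: at line 9 remove [ijk] add [kqpp] -> 14 lines: pab ufzpt pfy tnu ugtuf kusrp khyk emm cmq pcf kqpp puzy xmgqz ezl
Hunk 6: at line 3 remove [tnu,ugtuf,kusrp] add [ogs] -> 12 lines: pab ufzpt pfy ogs khyk emm cmq pcf kqpp puzy xmgqz ezl
Hunk 7: at line 9 remove [puzy,xmgqz] add [gzwnm,jikpd] -> 12 lines: pab ufzpt pfy ogs khyk emm cmq pcf kqpp gzwnm jikpd ezl
Final line 3: pfy

Answer: pfy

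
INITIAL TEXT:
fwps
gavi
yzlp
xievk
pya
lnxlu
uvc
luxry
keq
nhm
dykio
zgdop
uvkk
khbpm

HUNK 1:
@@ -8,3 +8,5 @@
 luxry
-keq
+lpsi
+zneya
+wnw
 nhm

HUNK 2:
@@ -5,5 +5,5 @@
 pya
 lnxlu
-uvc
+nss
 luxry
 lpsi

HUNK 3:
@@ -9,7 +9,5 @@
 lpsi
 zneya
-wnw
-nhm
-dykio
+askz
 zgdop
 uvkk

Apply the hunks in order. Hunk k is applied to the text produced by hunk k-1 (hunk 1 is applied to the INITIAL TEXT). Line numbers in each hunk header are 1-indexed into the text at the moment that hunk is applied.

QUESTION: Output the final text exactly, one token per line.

Hunk 1: at line 8 remove [keq] add [lpsi,zneya,wnw] -> 16 lines: fwps gavi yzlp xievk pya lnxlu uvc luxry lpsi zneya wnw nhm dykio zgdop uvkk khbpm
Hunk 2: at line 5 remove [uvc] add [nss] -> 16 lines: fwps gavi yzlp xievk pya lnxlu nss luxry lpsi zneya wnw nhm dykio zgdop uvkk khbpm
Hunk 3: at line 9 remove [wnw,nhm,dykio] add [askz] -> 14 lines: fwps gavi yzlp xievk pya lnxlu nss luxry lpsi zneya askz zgdop uvkk khbpm

Answer: fwps
gavi
yzlp
xievk
pya
lnxlu
nss
luxry
lpsi
zneya
askz
zgdop
uvkk
khbpm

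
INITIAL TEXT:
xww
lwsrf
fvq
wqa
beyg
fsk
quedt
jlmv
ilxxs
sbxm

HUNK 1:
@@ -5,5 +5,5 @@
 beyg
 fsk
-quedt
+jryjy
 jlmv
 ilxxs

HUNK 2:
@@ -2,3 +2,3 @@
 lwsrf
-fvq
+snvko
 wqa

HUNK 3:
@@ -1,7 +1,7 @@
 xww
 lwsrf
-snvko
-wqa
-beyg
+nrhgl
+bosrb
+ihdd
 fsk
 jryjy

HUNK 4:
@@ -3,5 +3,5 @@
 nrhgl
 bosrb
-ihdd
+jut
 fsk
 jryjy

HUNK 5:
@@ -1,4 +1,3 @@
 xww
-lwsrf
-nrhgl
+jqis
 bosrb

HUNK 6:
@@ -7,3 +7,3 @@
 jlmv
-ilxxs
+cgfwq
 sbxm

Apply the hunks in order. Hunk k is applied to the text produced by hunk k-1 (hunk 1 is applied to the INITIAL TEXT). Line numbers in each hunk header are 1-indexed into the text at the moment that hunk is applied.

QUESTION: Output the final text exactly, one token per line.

Answer: xww
jqis
bosrb
jut
fsk
jryjy
jlmv
cgfwq
sbxm

Derivation:
Hunk 1: at line 5 remove [quedt] add [jryjy] -> 10 lines: xww lwsrf fvq wqa beyg fsk jryjy jlmv ilxxs sbxm
Hunk 2: at line 2 remove [fvq] add [snvko] -> 10 lines: xww lwsrf snvko wqa beyg fsk jryjy jlmv ilxxs sbxm
Hunk 3: at line 1 remove [snvko,wqa,beyg] add [nrhgl,bosrb,ihdd] -> 10 lines: xww lwsrf nrhgl bosrb ihdd fsk jryjy jlmv ilxxs sbxm
Hunk 4: at line 3 remove [ihdd] add [jut] -> 10 lines: xww lwsrf nrhgl bosrb jut fsk jryjy jlmv ilxxs sbxm
Hunk 5: at line 1 remove [lwsrf,nrhgl] add [jqis] -> 9 lines: xww jqis bosrb jut fsk jryjy jlmv ilxxs sbxm
Hunk 6: at line 7 remove [ilxxs] add [cgfwq] -> 9 lines: xww jqis bosrb jut fsk jryjy jlmv cgfwq sbxm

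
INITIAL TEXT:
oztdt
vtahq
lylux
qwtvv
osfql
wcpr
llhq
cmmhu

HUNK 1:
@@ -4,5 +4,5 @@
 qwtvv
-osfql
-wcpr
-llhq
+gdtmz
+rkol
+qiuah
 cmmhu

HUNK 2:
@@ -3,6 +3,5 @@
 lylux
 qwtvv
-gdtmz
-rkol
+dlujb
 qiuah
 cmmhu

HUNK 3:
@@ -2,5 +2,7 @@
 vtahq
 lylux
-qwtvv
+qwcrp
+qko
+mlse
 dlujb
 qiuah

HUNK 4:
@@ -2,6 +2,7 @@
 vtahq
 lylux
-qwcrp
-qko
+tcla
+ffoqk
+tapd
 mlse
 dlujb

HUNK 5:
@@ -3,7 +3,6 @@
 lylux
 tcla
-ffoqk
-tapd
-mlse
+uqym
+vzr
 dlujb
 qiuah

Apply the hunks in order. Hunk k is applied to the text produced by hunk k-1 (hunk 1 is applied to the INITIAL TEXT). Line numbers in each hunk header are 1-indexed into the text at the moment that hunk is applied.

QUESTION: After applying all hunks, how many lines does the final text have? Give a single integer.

Answer: 9

Derivation:
Hunk 1: at line 4 remove [osfql,wcpr,llhq] add [gdtmz,rkol,qiuah] -> 8 lines: oztdt vtahq lylux qwtvv gdtmz rkol qiuah cmmhu
Hunk 2: at line 3 remove [gdtmz,rkol] add [dlujb] -> 7 lines: oztdt vtahq lylux qwtvv dlujb qiuah cmmhu
Hunk 3: at line 2 remove [qwtvv] add [qwcrp,qko,mlse] -> 9 lines: oztdt vtahq lylux qwcrp qko mlse dlujb qiuah cmmhu
Hunk 4: at line 2 remove [qwcrp,qko] add [tcla,ffoqk,tapd] -> 10 lines: oztdt vtahq lylux tcla ffoqk tapd mlse dlujb qiuah cmmhu
Hunk 5: at line 3 remove [ffoqk,tapd,mlse] add [uqym,vzr] -> 9 lines: oztdt vtahq lylux tcla uqym vzr dlujb qiuah cmmhu
Final line count: 9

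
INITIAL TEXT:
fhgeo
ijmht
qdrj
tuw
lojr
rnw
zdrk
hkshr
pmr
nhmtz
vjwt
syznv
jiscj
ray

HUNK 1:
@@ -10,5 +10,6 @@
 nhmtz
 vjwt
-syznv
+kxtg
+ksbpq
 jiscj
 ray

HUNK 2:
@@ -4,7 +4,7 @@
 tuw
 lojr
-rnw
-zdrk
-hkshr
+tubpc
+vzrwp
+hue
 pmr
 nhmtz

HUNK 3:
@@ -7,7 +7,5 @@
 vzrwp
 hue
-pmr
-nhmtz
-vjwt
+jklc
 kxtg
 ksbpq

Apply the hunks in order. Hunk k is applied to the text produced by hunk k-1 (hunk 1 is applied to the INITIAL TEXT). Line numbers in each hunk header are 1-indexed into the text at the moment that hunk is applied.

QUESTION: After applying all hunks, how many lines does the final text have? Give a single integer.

Answer: 13

Derivation:
Hunk 1: at line 10 remove [syznv] add [kxtg,ksbpq] -> 15 lines: fhgeo ijmht qdrj tuw lojr rnw zdrk hkshr pmr nhmtz vjwt kxtg ksbpq jiscj ray
Hunk 2: at line 4 remove [rnw,zdrk,hkshr] add [tubpc,vzrwp,hue] -> 15 lines: fhgeo ijmht qdrj tuw lojr tubpc vzrwp hue pmr nhmtz vjwt kxtg ksbpq jiscj ray
Hunk 3: at line 7 remove [pmr,nhmtz,vjwt] add [jklc] -> 13 lines: fhgeo ijmht qdrj tuw lojr tubpc vzrwp hue jklc kxtg ksbpq jiscj ray
Final line count: 13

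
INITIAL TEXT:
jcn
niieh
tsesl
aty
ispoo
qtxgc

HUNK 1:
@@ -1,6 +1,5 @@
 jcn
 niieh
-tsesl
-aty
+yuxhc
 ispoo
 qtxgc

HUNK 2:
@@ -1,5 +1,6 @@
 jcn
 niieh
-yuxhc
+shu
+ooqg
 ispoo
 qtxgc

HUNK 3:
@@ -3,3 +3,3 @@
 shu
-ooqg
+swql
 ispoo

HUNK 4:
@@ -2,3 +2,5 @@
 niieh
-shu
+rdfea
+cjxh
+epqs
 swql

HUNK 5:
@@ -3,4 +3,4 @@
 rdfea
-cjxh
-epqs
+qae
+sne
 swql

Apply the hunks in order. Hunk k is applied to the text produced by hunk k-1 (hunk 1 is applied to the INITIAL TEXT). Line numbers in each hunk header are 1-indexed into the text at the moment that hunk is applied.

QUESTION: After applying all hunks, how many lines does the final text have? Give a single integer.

Hunk 1: at line 1 remove [tsesl,aty] add [yuxhc] -> 5 lines: jcn niieh yuxhc ispoo qtxgc
Hunk 2: at line 1 remove [yuxhc] add [shu,ooqg] -> 6 lines: jcn niieh shu ooqg ispoo qtxgc
Hunk 3: at line 3 remove [ooqg] add [swql] -> 6 lines: jcn niieh shu swql ispoo qtxgc
Hunk 4: at line 2 remove [shu] add [rdfea,cjxh,epqs] -> 8 lines: jcn niieh rdfea cjxh epqs swql ispoo qtxgc
Hunk 5: at line 3 remove [cjxh,epqs] add [qae,sne] -> 8 lines: jcn niieh rdfea qae sne swql ispoo qtxgc
Final line count: 8

Answer: 8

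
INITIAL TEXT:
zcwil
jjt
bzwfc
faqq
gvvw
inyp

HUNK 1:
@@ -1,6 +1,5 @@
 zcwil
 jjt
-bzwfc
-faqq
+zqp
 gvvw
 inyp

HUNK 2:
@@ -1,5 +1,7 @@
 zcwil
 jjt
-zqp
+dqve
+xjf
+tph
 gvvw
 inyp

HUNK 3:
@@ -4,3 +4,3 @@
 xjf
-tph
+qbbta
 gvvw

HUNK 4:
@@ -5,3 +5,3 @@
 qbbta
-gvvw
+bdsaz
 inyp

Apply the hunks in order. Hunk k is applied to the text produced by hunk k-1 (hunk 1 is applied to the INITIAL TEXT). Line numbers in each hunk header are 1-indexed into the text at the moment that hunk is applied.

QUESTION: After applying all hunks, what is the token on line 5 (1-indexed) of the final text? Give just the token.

Answer: qbbta

Derivation:
Hunk 1: at line 1 remove [bzwfc,faqq] add [zqp] -> 5 lines: zcwil jjt zqp gvvw inyp
Hunk 2: at line 1 remove [zqp] add [dqve,xjf,tph] -> 7 lines: zcwil jjt dqve xjf tph gvvw inyp
Hunk 3: at line 4 remove [tph] add [qbbta] -> 7 lines: zcwil jjt dqve xjf qbbta gvvw inyp
Hunk 4: at line 5 remove [gvvw] add [bdsaz] -> 7 lines: zcwil jjt dqve xjf qbbta bdsaz inyp
Final line 5: qbbta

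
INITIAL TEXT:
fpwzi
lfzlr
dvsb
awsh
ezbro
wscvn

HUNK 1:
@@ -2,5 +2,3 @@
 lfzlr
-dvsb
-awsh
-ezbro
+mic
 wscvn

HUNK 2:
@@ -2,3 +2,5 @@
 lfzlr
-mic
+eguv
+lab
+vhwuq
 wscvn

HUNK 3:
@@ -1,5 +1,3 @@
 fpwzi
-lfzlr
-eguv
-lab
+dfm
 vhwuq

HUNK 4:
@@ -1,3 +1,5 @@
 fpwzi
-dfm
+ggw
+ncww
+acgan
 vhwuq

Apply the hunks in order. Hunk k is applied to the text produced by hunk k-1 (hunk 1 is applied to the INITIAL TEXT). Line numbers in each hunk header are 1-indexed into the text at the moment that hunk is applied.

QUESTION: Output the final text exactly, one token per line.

Answer: fpwzi
ggw
ncww
acgan
vhwuq
wscvn

Derivation:
Hunk 1: at line 2 remove [dvsb,awsh,ezbro] add [mic] -> 4 lines: fpwzi lfzlr mic wscvn
Hunk 2: at line 2 remove [mic] add [eguv,lab,vhwuq] -> 6 lines: fpwzi lfzlr eguv lab vhwuq wscvn
Hunk 3: at line 1 remove [lfzlr,eguv,lab] add [dfm] -> 4 lines: fpwzi dfm vhwuq wscvn
Hunk 4: at line 1 remove [dfm] add [ggw,ncww,acgan] -> 6 lines: fpwzi ggw ncww acgan vhwuq wscvn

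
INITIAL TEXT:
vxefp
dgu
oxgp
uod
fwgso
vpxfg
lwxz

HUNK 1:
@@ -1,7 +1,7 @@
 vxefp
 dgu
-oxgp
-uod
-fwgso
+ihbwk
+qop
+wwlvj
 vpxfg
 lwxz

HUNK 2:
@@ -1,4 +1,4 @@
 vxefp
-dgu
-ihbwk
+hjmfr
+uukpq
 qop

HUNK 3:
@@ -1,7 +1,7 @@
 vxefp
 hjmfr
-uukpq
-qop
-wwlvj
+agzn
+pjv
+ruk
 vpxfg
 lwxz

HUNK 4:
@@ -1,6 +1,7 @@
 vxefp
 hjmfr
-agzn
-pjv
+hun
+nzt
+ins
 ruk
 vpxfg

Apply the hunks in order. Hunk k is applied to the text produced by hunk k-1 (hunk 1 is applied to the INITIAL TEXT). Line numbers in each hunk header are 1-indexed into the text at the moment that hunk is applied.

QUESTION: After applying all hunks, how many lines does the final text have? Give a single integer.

Answer: 8

Derivation:
Hunk 1: at line 1 remove [oxgp,uod,fwgso] add [ihbwk,qop,wwlvj] -> 7 lines: vxefp dgu ihbwk qop wwlvj vpxfg lwxz
Hunk 2: at line 1 remove [dgu,ihbwk] add [hjmfr,uukpq] -> 7 lines: vxefp hjmfr uukpq qop wwlvj vpxfg lwxz
Hunk 3: at line 1 remove [uukpq,qop,wwlvj] add [agzn,pjv,ruk] -> 7 lines: vxefp hjmfr agzn pjv ruk vpxfg lwxz
Hunk 4: at line 1 remove [agzn,pjv] add [hun,nzt,ins] -> 8 lines: vxefp hjmfr hun nzt ins ruk vpxfg lwxz
Final line count: 8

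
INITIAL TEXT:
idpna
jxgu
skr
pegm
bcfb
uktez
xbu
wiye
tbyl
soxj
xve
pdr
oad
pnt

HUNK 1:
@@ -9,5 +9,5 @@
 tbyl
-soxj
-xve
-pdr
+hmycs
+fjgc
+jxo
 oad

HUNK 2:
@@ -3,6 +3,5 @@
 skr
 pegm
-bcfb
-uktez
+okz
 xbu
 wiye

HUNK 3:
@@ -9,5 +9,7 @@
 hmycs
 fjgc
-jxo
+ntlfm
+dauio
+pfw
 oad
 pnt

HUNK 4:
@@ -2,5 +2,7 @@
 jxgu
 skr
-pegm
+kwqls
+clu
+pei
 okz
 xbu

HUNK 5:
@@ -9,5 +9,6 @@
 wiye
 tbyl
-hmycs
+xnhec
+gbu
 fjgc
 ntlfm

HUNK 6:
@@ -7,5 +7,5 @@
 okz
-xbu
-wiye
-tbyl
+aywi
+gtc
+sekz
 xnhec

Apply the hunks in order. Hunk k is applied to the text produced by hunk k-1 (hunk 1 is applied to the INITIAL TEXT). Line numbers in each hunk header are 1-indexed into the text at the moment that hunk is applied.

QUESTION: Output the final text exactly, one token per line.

Answer: idpna
jxgu
skr
kwqls
clu
pei
okz
aywi
gtc
sekz
xnhec
gbu
fjgc
ntlfm
dauio
pfw
oad
pnt

Derivation:
Hunk 1: at line 9 remove [soxj,xve,pdr] add [hmycs,fjgc,jxo] -> 14 lines: idpna jxgu skr pegm bcfb uktez xbu wiye tbyl hmycs fjgc jxo oad pnt
Hunk 2: at line 3 remove [bcfb,uktez] add [okz] -> 13 lines: idpna jxgu skr pegm okz xbu wiye tbyl hmycs fjgc jxo oad pnt
Hunk 3: at line 9 remove [jxo] add [ntlfm,dauio,pfw] -> 15 lines: idpna jxgu skr pegm okz xbu wiye tbyl hmycs fjgc ntlfm dauio pfw oad pnt
Hunk 4: at line 2 remove [pegm] add [kwqls,clu,pei] -> 17 lines: idpna jxgu skr kwqls clu pei okz xbu wiye tbyl hmycs fjgc ntlfm dauio pfw oad pnt
Hunk 5: at line 9 remove [hmycs] add [xnhec,gbu] -> 18 lines: idpna jxgu skr kwqls clu pei okz xbu wiye tbyl xnhec gbu fjgc ntlfm dauio pfw oad pnt
Hunk 6: at line 7 remove [xbu,wiye,tbyl] add [aywi,gtc,sekz] -> 18 lines: idpna jxgu skr kwqls clu pei okz aywi gtc sekz xnhec gbu fjgc ntlfm dauio pfw oad pnt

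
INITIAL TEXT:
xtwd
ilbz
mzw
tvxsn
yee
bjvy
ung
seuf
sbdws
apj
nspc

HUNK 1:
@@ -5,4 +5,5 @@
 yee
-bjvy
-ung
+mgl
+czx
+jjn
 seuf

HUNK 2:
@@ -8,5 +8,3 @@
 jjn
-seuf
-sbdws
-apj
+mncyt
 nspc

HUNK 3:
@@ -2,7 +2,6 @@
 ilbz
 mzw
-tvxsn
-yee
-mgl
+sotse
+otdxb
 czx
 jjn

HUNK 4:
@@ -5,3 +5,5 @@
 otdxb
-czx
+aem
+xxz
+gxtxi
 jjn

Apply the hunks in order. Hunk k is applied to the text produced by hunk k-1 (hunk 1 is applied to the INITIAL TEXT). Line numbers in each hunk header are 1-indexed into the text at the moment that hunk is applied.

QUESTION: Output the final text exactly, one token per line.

Answer: xtwd
ilbz
mzw
sotse
otdxb
aem
xxz
gxtxi
jjn
mncyt
nspc

Derivation:
Hunk 1: at line 5 remove [bjvy,ung] add [mgl,czx,jjn] -> 12 lines: xtwd ilbz mzw tvxsn yee mgl czx jjn seuf sbdws apj nspc
Hunk 2: at line 8 remove [seuf,sbdws,apj] add [mncyt] -> 10 lines: xtwd ilbz mzw tvxsn yee mgl czx jjn mncyt nspc
Hunk 3: at line 2 remove [tvxsn,yee,mgl] add [sotse,otdxb] -> 9 lines: xtwd ilbz mzw sotse otdxb czx jjn mncyt nspc
Hunk 4: at line 5 remove [czx] add [aem,xxz,gxtxi] -> 11 lines: xtwd ilbz mzw sotse otdxb aem xxz gxtxi jjn mncyt nspc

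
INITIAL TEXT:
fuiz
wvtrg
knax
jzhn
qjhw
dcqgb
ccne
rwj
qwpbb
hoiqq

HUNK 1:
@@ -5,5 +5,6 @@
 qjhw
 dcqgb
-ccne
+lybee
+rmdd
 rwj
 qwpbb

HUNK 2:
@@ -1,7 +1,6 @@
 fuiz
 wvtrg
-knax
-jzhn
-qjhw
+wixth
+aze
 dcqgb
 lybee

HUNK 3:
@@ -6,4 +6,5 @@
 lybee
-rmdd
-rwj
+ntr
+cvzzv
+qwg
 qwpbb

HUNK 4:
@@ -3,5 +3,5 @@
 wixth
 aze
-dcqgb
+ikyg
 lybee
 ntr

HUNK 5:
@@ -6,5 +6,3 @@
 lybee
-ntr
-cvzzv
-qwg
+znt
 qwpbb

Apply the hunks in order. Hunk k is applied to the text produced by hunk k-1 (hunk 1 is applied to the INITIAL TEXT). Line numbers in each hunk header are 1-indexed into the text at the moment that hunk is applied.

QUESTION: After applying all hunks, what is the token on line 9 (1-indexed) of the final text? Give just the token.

Answer: hoiqq

Derivation:
Hunk 1: at line 5 remove [ccne] add [lybee,rmdd] -> 11 lines: fuiz wvtrg knax jzhn qjhw dcqgb lybee rmdd rwj qwpbb hoiqq
Hunk 2: at line 1 remove [knax,jzhn,qjhw] add [wixth,aze] -> 10 lines: fuiz wvtrg wixth aze dcqgb lybee rmdd rwj qwpbb hoiqq
Hunk 3: at line 6 remove [rmdd,rwj] add [ntr,cvzzv,qwg] -> 11 lines: fuiz wvtrg wixth aze dcqgb lybee ntr cvzzv qwg qwpbb hoiqq
Hunk 4: at line 3 remove [dcqgb] add [ikyg] -> 11 lines: fuiz wvtrg wixth aze ikyg lybee ntr cvzzv qwg qwpbb hoiqq
Hunk 5: at line 6 remove [ntr,cvzzv,qwg] add [znt] -> 9 lines: fuiz wvtrg wixth aze ikyg lybee znt qwpbb hoiqq
Final line 9: hoiqq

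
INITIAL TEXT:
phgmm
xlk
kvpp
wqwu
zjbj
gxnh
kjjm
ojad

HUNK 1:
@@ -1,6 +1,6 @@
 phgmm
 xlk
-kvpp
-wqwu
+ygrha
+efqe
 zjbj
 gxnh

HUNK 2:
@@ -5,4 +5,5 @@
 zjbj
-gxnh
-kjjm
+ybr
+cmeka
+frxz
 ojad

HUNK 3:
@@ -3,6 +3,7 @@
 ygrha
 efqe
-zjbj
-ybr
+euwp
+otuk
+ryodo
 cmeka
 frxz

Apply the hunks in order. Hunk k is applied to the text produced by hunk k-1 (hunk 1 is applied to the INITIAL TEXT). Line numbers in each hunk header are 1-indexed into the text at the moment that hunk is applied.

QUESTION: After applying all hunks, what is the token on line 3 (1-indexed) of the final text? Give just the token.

Hunk 1: at line 1 remove [kvpp,wqwu] add [ygrha,efqe] -> 8 lines: phgmm xlk ygrha efqe zjbj gxnh kjjm ojad
Hunk 2: at line 5 remove [gxnh,kjjm] add [ybr,cmeka,frxz] -> 9 lines: phgmm xlk ygrha efqe zjbj ybr cmeka frxz ojad
Hunk 3: at line 3 remove [zjbj,ybr] add [euwp,otuk,ryodo] -> 10 lines: phgmm xlk ygrha efqe euwp otuk ryodo cmeka frxz ojad
Final line 3: ygrha

Answer: ygrha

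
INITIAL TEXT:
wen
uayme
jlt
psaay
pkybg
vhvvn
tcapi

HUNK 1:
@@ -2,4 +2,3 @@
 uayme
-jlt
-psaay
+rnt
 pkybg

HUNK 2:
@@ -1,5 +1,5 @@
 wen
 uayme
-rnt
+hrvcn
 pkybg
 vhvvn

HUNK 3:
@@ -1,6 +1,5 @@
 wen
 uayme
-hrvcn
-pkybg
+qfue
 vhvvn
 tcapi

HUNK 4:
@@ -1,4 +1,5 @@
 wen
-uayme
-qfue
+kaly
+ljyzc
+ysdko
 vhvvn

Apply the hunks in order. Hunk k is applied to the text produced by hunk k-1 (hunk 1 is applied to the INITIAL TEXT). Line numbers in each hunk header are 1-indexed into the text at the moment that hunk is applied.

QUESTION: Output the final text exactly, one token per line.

Answer: wen
kaly
ljyzc
ysdko
vhvvn
tcapi

Derivation:
Hunk 1: at line 2 remove [jlt,psaay] add [rnt] -> 6 lines: wen uayme rnt pkybg vhvvn tcapi
Hunk 2: at line 1 remove [rnt] add [hrvcn] -> 6 lines: wen uayme hrvcn pkybg vhvvn tcapi
Hunk 3: at line 1 remove [hrvcn,pkybg] add [qfue] -> 5 lines: wen uayme qfue vhvvn tcapi
Hunk 4: at line 1 remove [uayme,qfue] add [kaly,ljyzc,ysdko] -> 6 lines: wen kaly ljyzc ysdko vhvvn tcapi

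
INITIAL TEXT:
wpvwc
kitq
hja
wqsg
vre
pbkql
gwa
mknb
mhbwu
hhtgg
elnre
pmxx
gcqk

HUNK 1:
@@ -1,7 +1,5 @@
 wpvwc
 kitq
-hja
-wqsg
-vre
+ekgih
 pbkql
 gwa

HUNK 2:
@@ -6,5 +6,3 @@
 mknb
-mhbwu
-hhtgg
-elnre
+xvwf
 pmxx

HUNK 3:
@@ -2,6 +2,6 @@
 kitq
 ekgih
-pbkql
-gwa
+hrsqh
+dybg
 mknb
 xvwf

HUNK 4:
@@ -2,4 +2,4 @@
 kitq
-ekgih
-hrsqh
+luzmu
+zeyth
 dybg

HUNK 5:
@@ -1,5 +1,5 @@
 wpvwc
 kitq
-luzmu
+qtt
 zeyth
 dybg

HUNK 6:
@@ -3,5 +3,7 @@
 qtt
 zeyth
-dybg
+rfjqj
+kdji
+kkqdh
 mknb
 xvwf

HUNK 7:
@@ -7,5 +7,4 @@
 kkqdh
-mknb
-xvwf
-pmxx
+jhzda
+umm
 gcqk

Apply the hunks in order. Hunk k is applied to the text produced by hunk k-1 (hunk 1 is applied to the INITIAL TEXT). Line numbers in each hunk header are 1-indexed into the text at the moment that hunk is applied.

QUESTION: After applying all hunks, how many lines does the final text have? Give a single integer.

Hunk 1: at line 1 remove [hja,wqsg,vre] add [ekgih] -> 11 lines: wpvwc kitq ekgih pbkql gwa mknb mhbwu hhtgg elnre pmxx gcqk
Hunk 2: at line 6 remove [mhbwu,hhtgg,elnre] add [xvwf] -> 9 lines: wpvwc kitq ekgih pbkql gwa mknb xvwf pmxx gcqk
Hunk 3: at line 2 remove [pbkql,gwa] add [hrsqh,dybg] -> 9 lines: wpvwc kitq ekgih hrsqh dybg mknb xvwf pmxx gcqk
Hunk 4: at line 2 remove [ekgih,hrsqh] add [luzmu,zeyth] -> 9 lines: wpvwc kitq luzmu zeyth dybg mknb xvwf pmxx gcqk
Hunk 5: at line 1 remove [luzmu] add [qtt] -> 9 lines: wpvwc kitq qtt zeyth dybg mknb xvwf pmxx gcqk
Hunk 6: at line 3 remove [dybg] add [rfjqj,kdji,kkqdh] -> 11 lines: wpvwc kitq qtt zeyth rfjqj kdji kkqdh mknb xvwf pmxx gcqk
Hunk 7: at line 7 remove [mknb,xvwf,pmxx] add [jhzda,umm] -> 10 lines: wpvwc kitq qtt zeyth rfjqj kdji kkqdh jhzda umm gcqk
Final line count: 10

Answer: 10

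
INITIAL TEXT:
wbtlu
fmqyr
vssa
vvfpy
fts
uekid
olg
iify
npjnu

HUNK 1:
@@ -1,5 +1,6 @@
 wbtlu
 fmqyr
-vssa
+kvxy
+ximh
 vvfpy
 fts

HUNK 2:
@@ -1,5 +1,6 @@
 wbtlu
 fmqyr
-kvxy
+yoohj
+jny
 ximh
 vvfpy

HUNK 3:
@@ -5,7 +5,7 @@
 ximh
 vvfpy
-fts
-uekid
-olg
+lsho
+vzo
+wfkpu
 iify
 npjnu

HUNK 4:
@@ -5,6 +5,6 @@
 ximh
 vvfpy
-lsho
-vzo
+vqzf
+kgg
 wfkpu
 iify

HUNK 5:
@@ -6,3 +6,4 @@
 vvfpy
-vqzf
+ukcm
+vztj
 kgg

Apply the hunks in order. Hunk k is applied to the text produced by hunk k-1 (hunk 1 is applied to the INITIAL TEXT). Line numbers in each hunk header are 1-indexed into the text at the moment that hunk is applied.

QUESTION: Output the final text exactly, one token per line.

Hunk 1: at line 1 remove [vssa] add [kvxy,ximh] -> 10 lines: wbtlu fmqyr kvxy ximh vvfpy fts uekid olg iify npjnu
Hunk 2: at line 1 remove [kvxy] add [yoohj,jny] -> 11 lines: wbtlu fmqyr yoohj jny ximh vvfpy fts uekid olg iify npjnu
Hunk 3: at line 5 remove [fts,uekid,olg] add [lsho,vzo,wfkpu] -> 11 lines: wbtlu fmqyr yoohj jny ximh vvfpy lsho vzo wfkpu iify npjnu
Hunk 4: at line 5 remove [lsho,vzo] add [vqzf,kgg] -> 11 lines: wbtlu fmqyr yoohj jny ximh vvfpy vqzf kgg wfkpu iify npjnu
Hunk 5: at line 6 remove [vqzf] add [ukcm,vztj] -> 12 lines: wbtlu fmqyr yoohj jny ximh vvfpy ukcm vztj kgg wfkpu iify npjnu

Answer: wbtlu
fmqyr
yoohj
jny
ximh
vvfpy
ukcm
vztj
kgg
wfkpu
iify
npjnu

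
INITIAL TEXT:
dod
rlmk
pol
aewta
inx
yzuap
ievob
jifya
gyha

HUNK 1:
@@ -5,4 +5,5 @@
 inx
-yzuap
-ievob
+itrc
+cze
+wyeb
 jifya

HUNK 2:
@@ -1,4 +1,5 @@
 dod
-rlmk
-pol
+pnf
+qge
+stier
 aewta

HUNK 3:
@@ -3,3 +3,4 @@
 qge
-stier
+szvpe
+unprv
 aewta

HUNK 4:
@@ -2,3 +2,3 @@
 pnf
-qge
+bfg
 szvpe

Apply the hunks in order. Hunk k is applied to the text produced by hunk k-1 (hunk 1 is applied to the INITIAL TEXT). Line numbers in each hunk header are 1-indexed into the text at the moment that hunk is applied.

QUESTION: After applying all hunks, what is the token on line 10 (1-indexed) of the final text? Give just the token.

Hunk 1: at line 5 remove [yzuap,ievob] add [itrc,cze,wyeb] -> 10 lines: dod rlmk pol aewta inx itrc cze wyeb jifya gyha
Hunk 2: at line 1 remove [rlmk,pol] add [pnf,qge,stier] -> 11 lines: dod pnf qge stier aewta inx itrc cze wyeb jifya gyha
Hunk 3: at line 3 remove [stier] add [szvpe,unprv] -> 12 lines: dod pnf qge szvpe unprv aewta inx itrc cze wyeb jifya gyha
Hunk 4: at line 2 remove [qge] add [bfg] -> 12 lines: dod pnf bfg szvpe unprv aewta inx itrc cze wyeb jifya gyha
Final line 10: wyeb

Answer: wyeb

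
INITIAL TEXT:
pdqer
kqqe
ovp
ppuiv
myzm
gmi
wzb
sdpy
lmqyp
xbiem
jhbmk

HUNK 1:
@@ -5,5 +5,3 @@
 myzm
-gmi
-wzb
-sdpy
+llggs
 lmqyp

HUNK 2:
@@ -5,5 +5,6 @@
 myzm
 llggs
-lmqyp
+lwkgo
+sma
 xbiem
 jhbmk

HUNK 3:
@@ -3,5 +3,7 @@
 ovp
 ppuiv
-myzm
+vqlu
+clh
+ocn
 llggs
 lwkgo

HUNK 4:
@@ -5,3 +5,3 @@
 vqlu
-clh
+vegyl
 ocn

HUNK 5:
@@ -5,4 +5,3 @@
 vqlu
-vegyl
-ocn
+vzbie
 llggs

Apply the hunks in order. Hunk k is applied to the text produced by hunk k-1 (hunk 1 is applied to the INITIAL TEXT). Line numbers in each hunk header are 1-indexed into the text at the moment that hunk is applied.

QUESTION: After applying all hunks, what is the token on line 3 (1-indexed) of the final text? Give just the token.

Answer: ovp

Derivation:
Hunk 1: at line 5 remove [gmi,wzb,sdpy] add [llggs] -> 9 lines: pdqer kqqe ovp ppuiv myzm llggs lmqyp xbiem jhbmk
Hunk 2: at line 5 remove [lmqyp] add [lwkgo,sma] -> 10 lines: pdqer kqqe ovp ppuiv myzm llggs lwkgo sma xbiem jhbmk
Hunk 3: at line 3 remove [myzm] add [vqlu,clh,ocn] -> 12 lines: pdqer kqqe ovp ppuiv vqlu clh ocn llggs lwkgo sma xbiem jhbmk
Hunk 4: at line 5 remove [clh] add [vegyl] -> 12 lines: pdqer kqqe ovp ppuiv vqlu vegyl ocn llggs lwkgo sma xbiem jhbmk
Hunk 5: at line 5 remove [vegyl,ocn] add [vzbie] -> 11 lines: pdqer kqqe ovp ppuiv vqlu vzbie llggs lwkgo sma xbiem jhbmk
Final line 3: ovp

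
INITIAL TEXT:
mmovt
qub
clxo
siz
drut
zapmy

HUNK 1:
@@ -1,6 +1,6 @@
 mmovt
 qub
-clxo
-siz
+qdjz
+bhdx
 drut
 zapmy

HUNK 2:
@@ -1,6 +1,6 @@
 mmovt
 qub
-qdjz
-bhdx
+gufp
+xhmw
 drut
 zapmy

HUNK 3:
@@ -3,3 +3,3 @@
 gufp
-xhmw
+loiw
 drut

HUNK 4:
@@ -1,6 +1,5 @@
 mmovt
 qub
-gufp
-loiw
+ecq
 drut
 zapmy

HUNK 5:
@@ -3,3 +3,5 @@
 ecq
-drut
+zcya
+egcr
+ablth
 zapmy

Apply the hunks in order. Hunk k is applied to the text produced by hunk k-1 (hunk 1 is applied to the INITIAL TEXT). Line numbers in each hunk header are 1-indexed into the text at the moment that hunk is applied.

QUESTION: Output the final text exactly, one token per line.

Hunk 1: at line 1 remove [clxo,siz] add [qdjz,bhdx] -> 6 lines: mmovt qub qdjz bhdx drut zapmy
Hunk 2: at line 1 remove [qdjz,bhdx] add [gufp,xhmw] -> 6 lines: mmovt qub gufp xhmw drut zapmy
Hunk 3: at line 3 remove [xhmw] add [loiw] -> 6 lines: mmovt qub gufp loiw drut zapmy
Hunk 4: at line 1 remove [gufp,loiw] add [ecq] -> 5 lines: mmovt qub ecq drut zapmy
Hunk 5: at line 3 remove [drut] add [zcya,egcr,ablth] -> 7 lines: mmovt qub ecq zcya egcr ablth zapmy

Answer: mmovt
qub
ecq
zcya
egcr
ablth
zapmy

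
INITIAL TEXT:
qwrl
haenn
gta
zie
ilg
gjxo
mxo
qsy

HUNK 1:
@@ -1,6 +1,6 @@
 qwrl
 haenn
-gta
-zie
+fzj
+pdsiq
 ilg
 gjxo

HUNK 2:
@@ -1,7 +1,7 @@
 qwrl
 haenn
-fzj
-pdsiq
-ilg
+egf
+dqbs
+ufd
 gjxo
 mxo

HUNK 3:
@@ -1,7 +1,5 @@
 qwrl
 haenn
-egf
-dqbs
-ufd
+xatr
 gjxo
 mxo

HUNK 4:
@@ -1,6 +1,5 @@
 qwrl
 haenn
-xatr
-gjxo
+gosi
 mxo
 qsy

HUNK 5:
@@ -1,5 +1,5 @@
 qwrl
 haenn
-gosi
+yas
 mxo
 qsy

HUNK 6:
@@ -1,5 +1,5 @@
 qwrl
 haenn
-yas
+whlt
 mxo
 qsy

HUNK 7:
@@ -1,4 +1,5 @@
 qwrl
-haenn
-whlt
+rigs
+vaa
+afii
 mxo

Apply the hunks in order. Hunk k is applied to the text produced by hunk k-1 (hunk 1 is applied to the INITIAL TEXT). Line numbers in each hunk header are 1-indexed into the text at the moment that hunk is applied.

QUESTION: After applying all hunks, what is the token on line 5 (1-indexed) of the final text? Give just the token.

Hunk 1: at line 1 remove [gta,zie] add [fzj,pdsiq] -> 8 lines: qwrl haenn fzj pdsiq ilg gjxo mxo qsy
Hunk 2: at line 1 remove [fzj,pdsiq,ilg] add [egf,dqbs,ufd] -> 8 lines: qwrl haenn egf dqbs ufd gjxo mxo qsy
Hunk 3: at line 1 remove [egf,dqbs,ufd] add [xatr] -> 6 lines: qwrl haenn xatr gjxo mxo qsy
Hunk 4: at line 1 remove [xatr,gjxo] add [gosi] -> 5 lines: qwrl haenn gosi mxo qsy
Hunk 5: at line 1 remove [gosi] add [yas] -> 5 lines: qwrl haenn yas mxo qsy
Hunk 6: at line 1 remove [yas] add [whlt] -> 5 lines: qwrl haenn whlt mxo qsy
Hunk 7: at line 1 remove [haenn,whlt] add [rigs,vaa,afii] -> 6 lines: qwrl rigs vaa afii mxo qsy
Final line 5: mxo

Answer: mxo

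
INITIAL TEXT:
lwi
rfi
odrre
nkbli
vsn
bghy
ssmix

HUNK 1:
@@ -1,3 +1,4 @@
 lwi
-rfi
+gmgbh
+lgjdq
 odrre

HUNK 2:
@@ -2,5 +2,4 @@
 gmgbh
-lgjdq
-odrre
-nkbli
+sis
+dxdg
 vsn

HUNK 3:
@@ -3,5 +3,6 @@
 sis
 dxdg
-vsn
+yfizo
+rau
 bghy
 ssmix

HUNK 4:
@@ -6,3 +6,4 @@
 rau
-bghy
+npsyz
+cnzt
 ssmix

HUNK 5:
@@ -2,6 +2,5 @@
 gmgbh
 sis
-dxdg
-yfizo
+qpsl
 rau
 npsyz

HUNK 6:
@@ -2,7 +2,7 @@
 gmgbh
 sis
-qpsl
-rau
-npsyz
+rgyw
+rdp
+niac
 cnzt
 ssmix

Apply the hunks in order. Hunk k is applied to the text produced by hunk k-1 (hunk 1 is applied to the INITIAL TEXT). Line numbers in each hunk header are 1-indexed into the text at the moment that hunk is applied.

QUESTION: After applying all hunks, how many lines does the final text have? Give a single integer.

Hunk 1: at line 1 remove [rfi] add [gmgbh,lgjdq] -> 8 lines: lwi gmgbh lgjdq odrre nkbli vsn bghy ssmix
Hunk 2: at line 2 remove [lgjdq,odrre,nkbli] add [sis,dxdg] -> 7 lines: lwi gmgbh sis dxdg vsn bghy ssmix
Hunk 3: at line 3 remove [vsn] add [yfizo,rau] -> 8 lines: lwi gmgbh sis dxdg yfizo rau bghy ssmix
Hunk 4: at line 6 remove [bghy] add [npsyz,cnzt] -> 9 lines: lwi gmgbh sis dxdg yfizo rau npsyz cnzt ssmix
Hunk 5: at line 2 remove [dxdg,yfizo] add [qpsl] -> 8 lines: lwi gmgbh sis qpsl rau npsyz cnzt ssmix
Hunk 6: at line 2 remove [qpsl,rau,npsyz] add [rgyw,rdp,niac] -> 8 lines: lwi gmgbh sis rgyw rdp niac cnzt ssmix
Final line count: 8

Answer: 8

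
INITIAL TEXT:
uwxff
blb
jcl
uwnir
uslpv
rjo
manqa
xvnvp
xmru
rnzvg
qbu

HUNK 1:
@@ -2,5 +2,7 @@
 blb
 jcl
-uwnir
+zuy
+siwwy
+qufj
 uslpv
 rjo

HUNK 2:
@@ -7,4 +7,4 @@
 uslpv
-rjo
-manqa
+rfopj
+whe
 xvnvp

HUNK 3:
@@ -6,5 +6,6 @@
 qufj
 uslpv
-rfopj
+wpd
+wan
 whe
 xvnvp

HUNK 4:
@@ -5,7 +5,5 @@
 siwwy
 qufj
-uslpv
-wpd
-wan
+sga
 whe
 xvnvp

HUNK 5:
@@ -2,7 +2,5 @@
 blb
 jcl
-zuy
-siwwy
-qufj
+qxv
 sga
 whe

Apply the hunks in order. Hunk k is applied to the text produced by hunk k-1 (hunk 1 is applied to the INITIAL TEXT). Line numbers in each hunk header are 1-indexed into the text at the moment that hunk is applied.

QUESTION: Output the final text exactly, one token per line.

Hunk 1: at line 2 remove [uwnir] add [zuy,siwwy,qufj] -> 13 lines: uwxff blb jcl zuy siwwy qufj uslpv rjo manqa xvnvp xmru rnzvg qbu
Hunk 2: at line 7 remove [rjo,manqa] add [rfopj,whe] -> 13 lines: uwxff blb jcl zuy siwwy qufj uslpv rfopj whe xvnvp xmru rnzvg qbu
Hunk 3: at line 6 remove [rfopj] add [wpd,wan] -> 14 lines: uwxff blb jcl zuy siwwy qufj uslpv wpd wan whe xvnvp xmru rnzvg qbu
Hunk 4: at line 5 remove [uslpv,wpd,wan] add [sga] -> 12 lines: uwxff blb jcl zuy siwwy qufj sga whe xvnvp xmru rnzvg qbu
Hunk 5: at line 2 remove [zuy,siwwy,qufj] add [qxv] -> 10 lines: uwxff blb jcl qxv sga whe xvnvp xmru rnzvg qbu

Answer: uwxff
blb
jcl
qxv
sga
whe
xvnvp
xmru
rnzvg
qbu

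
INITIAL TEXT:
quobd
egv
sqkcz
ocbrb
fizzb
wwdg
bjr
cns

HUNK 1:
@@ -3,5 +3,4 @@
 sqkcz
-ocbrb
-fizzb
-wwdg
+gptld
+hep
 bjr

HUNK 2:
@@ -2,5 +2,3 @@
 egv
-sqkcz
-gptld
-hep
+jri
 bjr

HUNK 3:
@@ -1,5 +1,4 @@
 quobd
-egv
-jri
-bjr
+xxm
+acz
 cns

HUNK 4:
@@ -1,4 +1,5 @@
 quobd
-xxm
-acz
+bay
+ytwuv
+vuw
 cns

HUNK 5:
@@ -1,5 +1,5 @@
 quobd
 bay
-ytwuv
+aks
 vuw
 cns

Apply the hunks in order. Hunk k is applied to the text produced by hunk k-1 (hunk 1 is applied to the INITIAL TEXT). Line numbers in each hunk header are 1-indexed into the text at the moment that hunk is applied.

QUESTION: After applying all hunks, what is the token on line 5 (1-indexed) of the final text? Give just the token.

Hunk 1: at line 3 remove [ocbrb,fizzb,wwdg] add [gptld,hep] -> 7 lines: quobd egv sqkcz gptld hep bjr cns
Hunk 2: at line 2 remove [sqkcz,gptld,hep] add [jri] -> 5 lines: quobd egv jri bjr cns
Hunk 3: at line 1 remove [egv,jri,bjr] add [xxm,acz] -> 4 lines: quobd xxm acz cns
Hunk 4: at line 1 remove [xxm,acz] add [bay,ytwuv,vuw] -> 5 lines: quobd bay ytwuv vuw cns
Hunk 5: at line 1 remove [ytwuv] add [aks] -> 5 lines: quobd bay aks vuw cns
Final line 5: cns

Answer: cns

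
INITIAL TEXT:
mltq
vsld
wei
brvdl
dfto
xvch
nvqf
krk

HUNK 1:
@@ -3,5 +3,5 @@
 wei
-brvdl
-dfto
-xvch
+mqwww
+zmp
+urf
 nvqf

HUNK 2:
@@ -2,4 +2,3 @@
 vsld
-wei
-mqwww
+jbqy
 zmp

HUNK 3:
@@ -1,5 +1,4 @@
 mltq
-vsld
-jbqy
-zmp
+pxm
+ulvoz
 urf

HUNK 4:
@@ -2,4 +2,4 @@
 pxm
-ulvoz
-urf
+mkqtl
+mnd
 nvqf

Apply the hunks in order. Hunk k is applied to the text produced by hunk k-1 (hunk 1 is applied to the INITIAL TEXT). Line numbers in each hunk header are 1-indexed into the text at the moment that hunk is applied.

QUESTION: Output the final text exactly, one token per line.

Hunk 1: at line 3 remove [brvdl,dfto,xvch] add [mqwww,zmp,urf] -> 8 lines: mltq vsld wei mqwww zmp urf nvqf krk
Hunk 2: at line 2 remove [wei,mqwww] add [jbqy] -> 7 lines: mltq vsld jbqy zmp urf nvqf krk
Hunk 3: at line 1 remove [vsld,jbqy,zmp] add [pxm,ulvoz] -> 6 lines: mltq pxm ulvoz urf nvqf krk
Hunk 4: at line 2 remove [ulvoz,urf] add [mkqtl,mnd] -> 6 lines: mltq pxm mkqtl mnd nvqf krk

Answer: mltq
pxm
mkqtl
mnd
nvqf
krk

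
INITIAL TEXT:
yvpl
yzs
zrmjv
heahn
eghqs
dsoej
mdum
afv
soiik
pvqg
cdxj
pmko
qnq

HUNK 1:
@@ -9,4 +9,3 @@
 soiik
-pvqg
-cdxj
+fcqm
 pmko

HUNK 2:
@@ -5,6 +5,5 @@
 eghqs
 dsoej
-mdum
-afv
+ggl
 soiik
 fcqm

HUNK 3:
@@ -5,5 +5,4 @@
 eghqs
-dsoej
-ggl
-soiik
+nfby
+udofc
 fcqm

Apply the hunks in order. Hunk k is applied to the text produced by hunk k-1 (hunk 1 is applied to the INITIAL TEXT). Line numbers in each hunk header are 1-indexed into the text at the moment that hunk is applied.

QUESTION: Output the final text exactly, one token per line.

Hunk 1: at line 9 remove [pvqg,cdxj] add [fcqm] -> 12 lines: yvpl yzs zrmjv heahn eghqs dsoej mdum afv soiik fcqm pmko qnq
Hunk 2: at line 5 remove [mdum,afv] add [ggl] -> 11 lines: yvpl yzs zrmjv heahn eghqs dsoej ggl soiik fcqm pmko qnq
Hunk 3: at line 5 remove [dsoej,ggl,soiik] add [nfby,udofc] -> 10 lines: yvpl yzs zrmjv heahn eghqs nfby udofc fcqm pmko qnq

Answer: yvpl
yzs
zrmjv
heahn
eghqs
nfby
udofc
fcqm
pmko
qnq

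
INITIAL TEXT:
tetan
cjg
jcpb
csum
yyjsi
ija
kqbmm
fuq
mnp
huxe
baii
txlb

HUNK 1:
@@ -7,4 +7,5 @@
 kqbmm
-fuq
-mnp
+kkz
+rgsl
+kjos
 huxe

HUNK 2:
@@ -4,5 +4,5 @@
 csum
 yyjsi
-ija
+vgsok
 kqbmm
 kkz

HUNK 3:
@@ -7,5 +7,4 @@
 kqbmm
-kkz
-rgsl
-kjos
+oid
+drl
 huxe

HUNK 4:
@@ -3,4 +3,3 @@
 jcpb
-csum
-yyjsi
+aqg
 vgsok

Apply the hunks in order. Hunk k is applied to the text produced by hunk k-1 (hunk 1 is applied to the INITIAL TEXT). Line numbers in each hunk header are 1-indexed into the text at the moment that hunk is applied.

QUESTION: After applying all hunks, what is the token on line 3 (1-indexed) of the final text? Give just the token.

Hunk 1: at line 7 remove [fuq,mnp] add [kkz,rgsl,kjos] -> 13 lines: tetan cjg jcpb csum yyjsi ija kqbmm kkz rgsl kjos huxe baii txlb
Hunk 2: at line 4 remove [ija] add [vgsok] -> 13 lines: tetan cjg jcpb csum yyjsi vgsok kqbmm kkz rgsl kjos huxe baii txlb
Hunk 3: at line 7 remove [kkz,rgsl,kjos] add [oid,drl] -> 12 lines: tetan cjg jcpb csum yyjsi vgsok kqbmm oid drl huxe baii txlb
Hunk 4: at line 3 remove [csum,yyjsi] add [aqg] -> 11 lines: tetan cjg jcpb aqg vgsok kqbmm oid drl huxe baii txlb
Final line 3: jcpb

Answer: jcpb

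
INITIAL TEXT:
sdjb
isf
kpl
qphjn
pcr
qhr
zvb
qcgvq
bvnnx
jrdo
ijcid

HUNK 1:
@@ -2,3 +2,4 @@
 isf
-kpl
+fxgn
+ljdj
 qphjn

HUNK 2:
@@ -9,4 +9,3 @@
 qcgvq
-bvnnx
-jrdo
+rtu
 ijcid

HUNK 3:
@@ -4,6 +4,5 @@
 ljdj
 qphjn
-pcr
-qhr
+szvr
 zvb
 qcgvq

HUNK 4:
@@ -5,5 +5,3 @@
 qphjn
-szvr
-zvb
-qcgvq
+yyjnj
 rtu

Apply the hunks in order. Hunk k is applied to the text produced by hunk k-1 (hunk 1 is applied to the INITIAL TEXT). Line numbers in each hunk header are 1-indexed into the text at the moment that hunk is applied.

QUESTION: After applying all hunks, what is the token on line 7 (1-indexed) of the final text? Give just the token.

Hunk 1: at line 2 remove [kpl] add [fxgn,ljdj] -> 12 lines: sdjb isf fxgn ljdj qphjn pcr qhr zvb qcgvq bvnnx jrdo ijcid
Hunk 2: at line 9 remove [bvnnx,jrdo] add [rtu] -> 11 lines: sdjb isf fxgn ljdj qphjn pcr qhr zvb qcgvq rtu ijcid
Hunk 3: at line 4 remove [pcr,qhr] add [szvr] -> 10 lines: sdjb isf fxgn ljdj qphjn szvr zvb qcgvq rtu ijcid
Hunk 4: at line 5 remove [szvr,zvb,qcgvq] add [yyjnj] -> 8 lines: sdjb isf fxgn ljdj qphjn yyjnj rtu ijcid
Final line 7: rtu

Answer: rtu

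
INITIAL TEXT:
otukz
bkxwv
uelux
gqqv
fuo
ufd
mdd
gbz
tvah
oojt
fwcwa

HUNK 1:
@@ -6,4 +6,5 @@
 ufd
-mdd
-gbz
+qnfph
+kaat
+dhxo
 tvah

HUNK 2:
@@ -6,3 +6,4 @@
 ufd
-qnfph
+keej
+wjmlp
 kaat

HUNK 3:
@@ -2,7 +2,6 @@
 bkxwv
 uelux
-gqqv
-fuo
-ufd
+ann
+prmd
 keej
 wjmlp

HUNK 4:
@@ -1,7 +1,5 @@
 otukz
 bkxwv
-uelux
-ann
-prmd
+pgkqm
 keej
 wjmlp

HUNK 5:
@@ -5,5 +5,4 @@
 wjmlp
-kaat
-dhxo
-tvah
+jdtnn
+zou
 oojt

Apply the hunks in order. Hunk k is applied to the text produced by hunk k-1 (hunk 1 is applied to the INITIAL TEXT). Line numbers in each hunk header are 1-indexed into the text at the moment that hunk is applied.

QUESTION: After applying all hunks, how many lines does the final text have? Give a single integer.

Answer: 9

Derivation:
Hunk 1: at line 6 remove [mdd,gbz] add [qnfph,kaat,dhxo] -> 12 lines: otukz bkxwv uelux gqqv fuo ufd qnfph kaat dhxo tvah oojt fwcwa
Hunk 2: at line 6 remove [qnfph] add [keej,wjmlp] -> 13 lines: otukz bkxwv uelux gqqv fuo ufd keej wjmlp kaat dhxo tvah oojt fwcwa
Hunk 3: at line 2 remove [gqqv,fuo,ufd] add [ann,prmd] -> 12 lines: otukz bkxwv uelux ann prmd keej wjmlp kaat dhxo tvah oojt fwcwa
Hunk 4: at line 1 remove [uelux,ann,prmd] add [pgkqm] -> 10 lines: otukz bkxwv pgkqm keej wjmlp kaat dhxo tvah oojt fwcwa
Hunk 5: at line 5 remove [kaat,dhxo,tvah] add [jdtnn,zou] -> 9 lines: otukz bkxwv pgkqm keej wjmlp jdtnn zou oojt fwcwa
Final line count: 9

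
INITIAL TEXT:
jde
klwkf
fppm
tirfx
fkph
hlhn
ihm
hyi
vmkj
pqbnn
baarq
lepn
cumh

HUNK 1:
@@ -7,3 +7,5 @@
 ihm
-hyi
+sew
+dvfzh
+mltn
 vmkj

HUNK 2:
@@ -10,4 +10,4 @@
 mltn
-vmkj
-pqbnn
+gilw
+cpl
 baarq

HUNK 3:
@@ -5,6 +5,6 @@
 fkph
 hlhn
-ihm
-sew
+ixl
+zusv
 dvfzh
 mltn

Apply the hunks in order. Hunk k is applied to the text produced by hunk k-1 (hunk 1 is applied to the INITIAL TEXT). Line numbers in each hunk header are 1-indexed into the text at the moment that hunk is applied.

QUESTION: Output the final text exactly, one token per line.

Answer: jde
klwkf
fppm
tirfx
fkph
hlhn
ixl
zusv
dvfzh
mltn
gilw
cpl
baarq
lepn
cumh

Derivation:
Hunk 1: at line 7 remove [hyi] add [sew,dvfzh,mltn] -> 15 lines: jde klwkf fppm tirfx fkph hlhn ihm sew dvfzh mltn vmkj pqbnn baarq lepn cumh
Hunk 2: at line 10 remove [vmkj,pqbnn] add [gilw,cpl] -> 15 lines: jde klwkf fppm tirfx fkph hlhn ihm sew dvfzh mltn gilw cpl baarq lepn cumh
Hunk 3: at line 5 remove [ihm,sew] add [ixl,zusv] -> 15 lines: jde klwkf fppm tirfx fkph hlhn ixl zusv dvfzh mltn gilw cpl baarq lepn cumh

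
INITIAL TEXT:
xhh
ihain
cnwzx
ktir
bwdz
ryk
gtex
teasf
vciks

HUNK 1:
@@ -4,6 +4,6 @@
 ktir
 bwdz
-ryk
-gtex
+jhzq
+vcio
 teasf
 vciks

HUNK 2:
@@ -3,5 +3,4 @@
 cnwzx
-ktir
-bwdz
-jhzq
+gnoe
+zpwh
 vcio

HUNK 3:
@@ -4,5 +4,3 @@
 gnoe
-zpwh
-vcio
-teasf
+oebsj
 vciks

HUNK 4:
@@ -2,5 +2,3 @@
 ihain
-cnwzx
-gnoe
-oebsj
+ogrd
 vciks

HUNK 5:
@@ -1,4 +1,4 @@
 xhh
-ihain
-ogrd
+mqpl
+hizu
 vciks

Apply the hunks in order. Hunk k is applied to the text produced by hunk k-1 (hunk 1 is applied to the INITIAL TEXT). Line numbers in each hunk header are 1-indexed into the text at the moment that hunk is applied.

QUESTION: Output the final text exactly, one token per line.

Hunk 1: at line 4 remove [ryk,gtex] add [jhzq,vcio] -> 9 lines: xhh ihain cnwzx ktir bwdz jhzq vcio teasf vciks
Hunk 2: at line 3 remove [ktir,bwdz,jhzq] add [gnoe,zpwh] -> 8 lines: xhh ihain cnwzx gnoe zpwh vcio teasf vciks
Hunk 3: at line 4 remove [zpwh,vcio,teasf] add [oebsj] -> 6 lines: xhh ihain cnwzx gnoe oebsj vciks
Hunk 4: at line 2 remove [cnwzx,gnoe,oebsj] add [ogrd] -> 4 lines: xhh ihain ogrd vciks
Hunk 5: at line 1 remove [ihain,ogrd] add [mqpl,hizu] -> 4 lines: xhh mqpl hizu vciks

Answer: xhh
mqpl
hizu
vciks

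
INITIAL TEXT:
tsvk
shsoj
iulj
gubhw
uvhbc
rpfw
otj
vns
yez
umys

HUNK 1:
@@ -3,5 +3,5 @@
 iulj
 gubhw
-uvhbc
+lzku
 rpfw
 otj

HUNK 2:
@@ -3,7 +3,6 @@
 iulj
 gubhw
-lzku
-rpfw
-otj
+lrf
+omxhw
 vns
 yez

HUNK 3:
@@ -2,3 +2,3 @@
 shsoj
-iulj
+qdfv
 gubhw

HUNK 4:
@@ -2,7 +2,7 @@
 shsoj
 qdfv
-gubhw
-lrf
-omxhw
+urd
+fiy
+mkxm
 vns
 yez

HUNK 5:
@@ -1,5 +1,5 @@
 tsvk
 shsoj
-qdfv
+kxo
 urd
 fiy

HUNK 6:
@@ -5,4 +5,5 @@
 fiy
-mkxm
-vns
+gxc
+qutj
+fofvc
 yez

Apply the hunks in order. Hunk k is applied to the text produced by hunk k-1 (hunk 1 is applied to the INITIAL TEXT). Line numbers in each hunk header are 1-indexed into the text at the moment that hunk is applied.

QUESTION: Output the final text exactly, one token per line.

Hunk 1: at line 3 remove [uvhbc] add [lzku] -> 10 lines: tsvk shsoj iulj gubhw lzku rpfw otj vns yez umys
Hunk 2: at line 3 remove [lzku,rpfw,otj] add [lrf,omxhw] -> 9 lines: tsvk shsoj iulj gubhw lrf omxhw vns yez umys
Hunk 3: at line 2 remove [iulj] add [qdfv] -> 9 lines: tsvk shsoj qdfv gubhw lrf omxhw vns yez umys
Hunk 4: at line 2 remove [gubhw,lrf,omxhw] add [urd,fiy,mkxm] -> 9 lines: tsvk shsoj qdfv urd fiy mkxm vns yez umys
Hunk 5: at line 1 remove [qdfv] add [kxo] -> 9 lines: tsvk shsoj kxo urd fiy mkxm vns yez umys
Hunk 6: at line 5 remove [mkxm,vns] add [gxc,qutj,fofvc] -> 10 lines: tsvk shsoj kxo urd fiy gxc qutj fofvc yez umys

Answer: tsvk
shsoj
kxo
urd
fiy
gxc
qutj
fofvc
yez
umys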